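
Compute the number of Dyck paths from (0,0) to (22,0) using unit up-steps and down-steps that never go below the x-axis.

58786

Paths of 11 up- and 11 down-steps that never dip below the axis are Dyck paths; their count is C_11.
C_11 = C_10 · 2(2·10+1)/(10+2) = 16796 · 42/12 = 58786.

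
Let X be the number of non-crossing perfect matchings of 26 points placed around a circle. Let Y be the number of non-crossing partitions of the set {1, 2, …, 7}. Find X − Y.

Non-crossing perfect matchings of 2n points on a circle are counted by C_n; with 26 points, n = 13. So X = C_13 = 742900.
Non-crossing partitions of an n-element set are counted by C_n; here n = 7. So Y = C_7 = 429.
X − Y = 742900 − 429 = 742471.

742471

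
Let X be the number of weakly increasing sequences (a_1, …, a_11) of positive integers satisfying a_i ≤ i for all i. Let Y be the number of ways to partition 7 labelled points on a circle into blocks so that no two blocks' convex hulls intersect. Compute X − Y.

58357

Such sub-staircase sequences of length n are counted by C_n; here n = 11. So X = C_11 = 58786.
Non-crossing partitions of an n-element set are counted by C_n; here n = 7. So Y = C_7 = 429.
X − Y = 58786 − 429 = 58357.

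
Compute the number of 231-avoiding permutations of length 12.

For any fixed pattern of length 3, the pattern-avoiding permutations of [12] number C_12.
C_12 = 208012.

208012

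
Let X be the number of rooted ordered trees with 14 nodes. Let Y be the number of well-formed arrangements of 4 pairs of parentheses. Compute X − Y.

Rooted ordered (plane) trees on m nodes have m−1 edges and are counted by C_{m−1}; m = 14 gives C_13. So X = C_13 = 742900.
Balanced strings of n pairs of brackets are counted by C_n; here n = 4. So Y = C_4 = 14.
X − Y = 742900 − 14 = 742886.

742886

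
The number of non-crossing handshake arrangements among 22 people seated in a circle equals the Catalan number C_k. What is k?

11

With 22 = 2·11 people, non-crossing handshake pairings are non-crossing perfect matchings on a circle, counted by C_11.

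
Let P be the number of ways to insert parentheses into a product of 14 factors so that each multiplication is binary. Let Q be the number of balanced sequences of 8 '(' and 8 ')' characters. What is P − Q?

Ways to associate a product of 14 factors correspond to binary trees on 14 leaves, so the count is C_13. So P = C_13 = 742900.
A balanced arrangement of 8 bracket pairs is a Dyck word of semilength 8, so the count is C_8. So Q = C_8 = 1430.
P − Q = 742900 − 1430 = 741470.

741470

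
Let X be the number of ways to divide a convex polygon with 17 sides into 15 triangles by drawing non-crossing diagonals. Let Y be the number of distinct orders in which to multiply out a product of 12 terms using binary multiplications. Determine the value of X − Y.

9636059

The number of triangulations of a 17-gon is the Catalan number C_15 (index = sides − 2). So X = C_15 = 9694845.
Bracketing 12 factors into binary products is counted by C_{12−1} = C_11. So Y = C_11 = 58786.
X − Y = 9694845 − 58786 = 9636059.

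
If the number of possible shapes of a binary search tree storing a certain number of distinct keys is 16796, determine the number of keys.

Binary search tree shapes on n keys are counted by C_n. Since C_10 = 16796, the index is 10.

10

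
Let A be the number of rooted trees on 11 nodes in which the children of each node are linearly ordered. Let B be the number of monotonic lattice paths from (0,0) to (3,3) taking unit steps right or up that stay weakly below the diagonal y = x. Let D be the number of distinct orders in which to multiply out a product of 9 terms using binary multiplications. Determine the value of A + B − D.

A rooted plane tree on 11 nodes has 10 edges, and such trees are counted by C_10. So A = C_10 = 16796.
Sub-diagonal monotone paths from (0,0) to (3,3) biject with Dyck paths of semilength 3, giving C_3. So B = C_3 = 5.
Parenthesizations of m factors correspond to full binary trees with m leaves, counted by C_{m−1}; m = 9 gives C_8. So D = C_8 = 1430.
A + B − D = 16796 + 5 − 1430 = 15371.

15371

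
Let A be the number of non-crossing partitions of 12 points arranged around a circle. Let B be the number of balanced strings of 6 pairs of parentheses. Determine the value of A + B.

208144

The non-crossing partitions of [12] form a lattice of size C_12. So A = C_12 = 208012.
A balanced arrangement of 6 bracket pairs is a Dyck word of semilength 6, so the count is C_6. So B = C_6 = 132.
A + B = 208012 + 132 = 208144.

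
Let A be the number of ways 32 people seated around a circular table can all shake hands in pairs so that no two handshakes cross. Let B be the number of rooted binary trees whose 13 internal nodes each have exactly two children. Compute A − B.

34614770

With 32 = 2·16 people, non-crossing handshake pairings are non-crossing perfect matchings on a circle, counted by C_16. So A = C_16 = 35357670.
The number of full binary trees on 13 internal nodes is the Catalan number C_13. So B = C_13 = 742900.
A − B = 35357670 − 742900 = 34614770.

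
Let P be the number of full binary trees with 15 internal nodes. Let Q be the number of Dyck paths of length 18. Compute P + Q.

The number of full binary trees on 15 internal nodes is the Catalan number C_15. So P = C_15 = 9694845.
Paths of 9 up- and 9 down-steps that never dip below the axis are Dyck paths; their count is C_9. So Q = C_9 = 4862.
P + Q = 9694845 + 4862 = 9699707.

9699707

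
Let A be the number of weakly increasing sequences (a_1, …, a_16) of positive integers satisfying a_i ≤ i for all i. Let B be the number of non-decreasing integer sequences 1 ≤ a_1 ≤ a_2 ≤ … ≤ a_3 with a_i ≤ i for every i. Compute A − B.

Such sub-staircase sequences of length n are counted by C_n; here n = 16. So A = C_16 = 35357670.
Weakly increasing sequences with a_i ≤ i biject with Dyck paths of semilength 3, so there are C_3. So B = C_3 = 5.
A − B = 35357670 − 5 = 35357665.

35357665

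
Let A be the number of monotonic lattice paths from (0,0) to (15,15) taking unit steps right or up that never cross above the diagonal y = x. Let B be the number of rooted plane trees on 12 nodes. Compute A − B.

Monotone paths in an n×n grid that stay weakly below the diagonal are counted by C_n; here n = 15. So A = C_15 = 9694845.
Rooted ordered (plane) trees on m nodes have m−1 edges and are counted by C_{m−1}; m = 12 gives C_11. So B = C_11 = 58786.
A − B = 9694845 − 58786 = 9636059.

9636059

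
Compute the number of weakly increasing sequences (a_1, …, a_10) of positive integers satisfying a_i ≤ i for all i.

16796

Such sub-staircase sequences of length n are counted by C_n; here n = 10.
C_10 = C(20,10)/11 = 184756/11 = 16796.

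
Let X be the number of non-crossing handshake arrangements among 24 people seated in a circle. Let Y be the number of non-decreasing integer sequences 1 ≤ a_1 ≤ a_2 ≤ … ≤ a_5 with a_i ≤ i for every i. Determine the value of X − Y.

207970

With 24 = 2·12 people, non-crossing handshake pairings are non-crossing perfect matchings on a circle, counted by C_12. So X = C_12 = 208012.
Such sub-staircase sequences of length n are counted by C_n; here n = 5. So Y = C_5 = 42.
X − Y = 208012 − 42 = 207970.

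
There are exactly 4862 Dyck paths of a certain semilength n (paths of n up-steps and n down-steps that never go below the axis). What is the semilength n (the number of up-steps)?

9

Dyck paths of semilength n are counted by C_n; 4862 = C_9.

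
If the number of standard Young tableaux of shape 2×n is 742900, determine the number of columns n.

13

Standard Young tableaux of shape 2×n are counted by C_n, and C_13 = 742900.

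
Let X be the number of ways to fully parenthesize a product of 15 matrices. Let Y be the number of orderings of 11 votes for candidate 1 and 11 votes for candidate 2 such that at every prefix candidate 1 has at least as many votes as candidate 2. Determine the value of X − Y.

2615654

Ways to associate a product of 15 factors correspond to binary trees on 15 leaves, so the count is C_14. So X = C_14 = 2674440.
Reading a vote for the leader as '(' and for the other as ')' turns such a sequence into a balanced string of 11 pairs, so the count is C_11. So Y = C_11 = 58786.
X − Y = 2674440 − 58786 = 2615654.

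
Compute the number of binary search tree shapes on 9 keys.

4862

Binary trees (left/right distinguished) on n nodes are counted by C_n; here n = 9.
C_9 = C(18,9)/10 = 48620/10 = 4862.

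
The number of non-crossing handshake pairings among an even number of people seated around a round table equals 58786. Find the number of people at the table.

22

Non-crossing handshake pairings of 2n people are counted by C_n. Since C_11 = 58786, the index is 11.
So n = 11, and there are 2n = 22 people.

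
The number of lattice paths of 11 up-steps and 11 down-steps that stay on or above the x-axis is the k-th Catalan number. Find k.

Paths of 11 up- and 11 down-steps that never dip below the axis are Dyck paths; their count is C_11.

11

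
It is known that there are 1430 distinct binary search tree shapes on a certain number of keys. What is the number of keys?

Binary search tree shapes on n keys are counted by C_n. The Catalan number equal to 1430 is C_8.

8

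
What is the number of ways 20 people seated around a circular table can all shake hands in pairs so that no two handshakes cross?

16796

With 20 = 2·10 people, non-crossing handshake pairings are non-crossing perfect matchings on a circle, counted by C_10.
C_10 = C(20,10)/11 = 184756/11 = 16796.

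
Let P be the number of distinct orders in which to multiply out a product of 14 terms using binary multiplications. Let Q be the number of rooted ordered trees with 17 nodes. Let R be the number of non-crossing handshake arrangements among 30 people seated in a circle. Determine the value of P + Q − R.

Ways to associate a product of 14 factors correspond to binary trees on 14 leaves, so the count is C_13. So P = C_13 = 742900.
Rooted ordered (plane) trees on m nodes have m−1 edges and are counted by C_{m−1}; m = 17 gives C_16. So Q = C_16 = 35357670.
Non-crossing handshake pairings of 2n people are counted by C_n; 30 people gives n = 15. So R = C_15 = 9694845.
P + Q − R = 742900 + 35357670 − 9694845 = 26405725.

26405725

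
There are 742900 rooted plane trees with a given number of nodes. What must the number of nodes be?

Rooted ordered trees on m nodes are counted by C_{m−1}. Since C_13 = 742900, the index is 13.
So the index is 13, and the number of nodes is 13 + 1 = 14.

14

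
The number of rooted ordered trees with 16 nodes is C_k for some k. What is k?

15

A rooted plane tree on 16 nodes has 15 edges, and such trees are counted by C_15.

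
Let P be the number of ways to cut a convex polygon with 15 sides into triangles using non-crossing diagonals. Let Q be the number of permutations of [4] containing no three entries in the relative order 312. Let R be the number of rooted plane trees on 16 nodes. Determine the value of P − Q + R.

10437731

Triangulations of a convex m-gon are counted by C_{m−2}; with m = 15 this is C_13. So P = C_13 = 742900.
Permutations of [n] avoiding any single length-3 pattern are counted by C_n; here n = 4. So Q = C_4 = 14.
Rooted ordered (plane) trees on m nodes have m−1 edges and are counted by C_{m−1}; m = 16 gives C_15. So R = C_15 = 9694845.
P − Q + R = 742900 − 14 + 9694845 = 10437731.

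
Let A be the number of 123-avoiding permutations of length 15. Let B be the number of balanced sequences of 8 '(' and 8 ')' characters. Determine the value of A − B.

Permutations of [n] avoiding any single length-3 pattern are counted by C_n; here n = 15. So A = C_15 = 9694845.
A balanced arrangement of 8 bracket pairs is a Dyck word of semilength 8, so the count is C_8. So B = C_8 = 1430.
A − B = 9694845 − 1430 = 9693415.

9693415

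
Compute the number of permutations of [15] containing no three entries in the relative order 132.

For any fixed pattern of length 3, the pattern-avoiding permutations of [15] number C_15.
C_15 = C(30,15)/16 = 155117520/16 = 9694845.

9694845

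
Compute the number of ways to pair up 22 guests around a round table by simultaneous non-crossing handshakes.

58786

Non-crossing handshake pairings of 2n people are counted by C_n; 22 people gives n = 11.
C_11 = C(22,11)/12 = 705432/12 = 58786.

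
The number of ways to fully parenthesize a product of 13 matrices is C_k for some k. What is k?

12

Bracketing 13 factors into binary products is counted by C_{13−1} = C_12.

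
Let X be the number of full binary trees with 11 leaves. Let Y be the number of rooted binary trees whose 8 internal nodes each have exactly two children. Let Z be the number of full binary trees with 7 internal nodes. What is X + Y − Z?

17797

A full binary tree with L leaves has L−1 internal nodes and is counted by C_{L−1}; L = 11 gives C_10. So X = C_10 = 16796.
The number of full binary trees on 8 internal nodes is the Catalan number C_8. So Y = C_8 = 1430.
The number of full binary trees on 7 internal nodes is the Catalan number C_7. So Z = C_7 = 429.
X + Y − Z = 16796 + 1430 − 429 = 17797.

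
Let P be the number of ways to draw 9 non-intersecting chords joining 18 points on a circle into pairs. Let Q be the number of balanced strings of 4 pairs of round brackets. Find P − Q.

Non-crossing perfect matchings of 2n points on a circle are counted by C_n; with 18 points, n = 9. So P = C_9 = 4862.
With 4 pairs the number of balanced bracket strings is the Catalan number C_4. So Q = C_4 = 14.
P − Q = 4862 − 14 = 4848.

4848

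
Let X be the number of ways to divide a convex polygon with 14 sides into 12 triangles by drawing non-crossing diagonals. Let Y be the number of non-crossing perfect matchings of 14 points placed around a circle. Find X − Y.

The number of triangulations of a 14-gon is the Catalan number C_12 (index = sides − 2). So X = C_12 = 208012.
Pairing 14 circle points by 7 non-crossing chords gives C_7 matchings. So Y = C_7 = 429.
X − Y = 208012 − 429 = 207583.

207583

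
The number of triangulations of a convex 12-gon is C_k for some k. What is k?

Triangulations of a convex m-gon are counted by C_{m−2}; with m = 12 this is C_10.

10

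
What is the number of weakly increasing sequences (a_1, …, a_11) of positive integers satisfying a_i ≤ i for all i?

58786

Such sub-staircase sequences of length n are counted by C_n; here n = 11.
C_11 = C(22,11)/12 = 705432/12 = 58786.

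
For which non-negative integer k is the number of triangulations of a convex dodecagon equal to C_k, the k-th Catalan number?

10

Triangulations of a convex m-gon are counted by C_{m−2}; with m = 12 this is C_10.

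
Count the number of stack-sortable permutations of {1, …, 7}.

429

Stack-sortable permutations are exactly the 231-avoiding ones, counted by C_n; here n = 7.
C_7 = C(14,7)/8 = 3432/8 = 429.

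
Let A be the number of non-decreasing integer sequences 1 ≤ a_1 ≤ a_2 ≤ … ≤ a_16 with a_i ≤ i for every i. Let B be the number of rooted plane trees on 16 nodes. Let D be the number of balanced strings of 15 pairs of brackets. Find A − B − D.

Weakly increasing sequences with a_i ≤ i biject with Dyck paths of semilength 16, so there are C_16. So A = C_16 = 35357670.
Rooted ordered (plane) trees on m nodes have m−1 edges and are counted by C_{m−1}; m = 16 gives C_15. So B = C_15 = 9694845.
With 15 pairs the number of balanced bracket strings is the Catalan number C_15. So D = C_15 = 9694845.
A − B − D = 35357670 − 9694845 − 9694845 = 15967980.

15967980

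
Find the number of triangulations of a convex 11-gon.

A convex 11-gon is triangulated into 9 triangles, and the number of such triangulations is the Catalan number C_{11−2} = C_9.
C_9 = C_8 · 2(2·8+1)/(8+2) = 1430 · 34/10 = 4862.

4862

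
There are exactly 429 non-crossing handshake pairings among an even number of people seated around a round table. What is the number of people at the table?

14

Non-crossing handshake pairings of 2n people are counted by C_n. Since C_7 = 429, the index is 7.
So n = 7, and there are 2n = 14 people.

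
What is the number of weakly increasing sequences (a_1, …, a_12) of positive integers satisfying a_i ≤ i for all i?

208012

Such sub-staircase sequences of length n are counted by C_n; here n = 12.
C_12 = C(24,12)/13 = 2704156/13 = 208012.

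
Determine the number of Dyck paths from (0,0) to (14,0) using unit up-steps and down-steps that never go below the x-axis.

429

Paths of 7 up- and 7 down-steps that never dip below the axis are Dyck paths; their count is C_7.
C_7 = 429.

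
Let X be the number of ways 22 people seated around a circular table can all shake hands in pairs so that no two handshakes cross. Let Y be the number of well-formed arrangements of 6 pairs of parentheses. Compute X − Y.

58654

Non-crossing handshake pairings of 2n people are counted by C_n; 22 people gives n = 11. So X = C_11 = 58786.
A balanced arrangement of 6 bracket pairs is a Dyck word of semilength 6, so the count is C_6. So Y = C_6 = 132.
X − Y = 58786 − 132 = 58654.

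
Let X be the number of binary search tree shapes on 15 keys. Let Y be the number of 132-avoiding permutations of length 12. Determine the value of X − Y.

9486833

There are C_n binary search tree shapes on n keys; with n = 15 that is C_15. So X = C_15 = 9694845.
For any fixed pattern of length 3, the pattern-avoiding permutations of [12] number C_12. So Y = C_12 = 208012.
X − Y = 9694845 − 208012 = 9486833.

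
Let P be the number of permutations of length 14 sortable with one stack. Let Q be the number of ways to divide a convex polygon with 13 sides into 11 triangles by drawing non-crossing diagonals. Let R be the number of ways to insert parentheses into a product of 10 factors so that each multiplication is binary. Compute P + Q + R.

By Knuth's characterisation, the stack-sortable permutations of length 14 are the 231-avoiders, numbering C_14. So P = C_14 = 2674440.
The number of triangulations of a 13-gon is the Catalan number C_11 (index = sides − 2). So Q = C_11 = 58786.
Parenthesizations of m factors correspond to full binary trees with m leaves, counted by C_{m−1}; m = 10 gives C_9. So R = C_9 = 4862.
P + Q + R = 2674440 + 58786 + 4862 = 2738088.

2738088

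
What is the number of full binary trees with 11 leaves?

Full binary trees with 11 leaves have 11−1 = 10 internal nodes, so there are C_10 of them.
C_10 = C_9 · 2(2·9+1)/(9+2) = 4862 · 38/11 = 16796.

16796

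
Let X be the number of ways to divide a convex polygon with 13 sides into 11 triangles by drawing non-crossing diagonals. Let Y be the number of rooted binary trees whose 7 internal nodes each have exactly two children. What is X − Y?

58357

The number of triangulations of a 13-gon is the Catalan number C_11 (index = sides − 2). So X = C_11 = 58786.
Full binary trees with n internal nodes are counted by C_n; here n = 7. So Y = C_7 = 429.
X − Y = 58786 − 429 = 58357.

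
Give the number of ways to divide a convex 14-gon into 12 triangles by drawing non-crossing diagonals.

208012

A convex 14-gon is triangulated into 12 triangles, and the number of such triangulations is the Catalan number C_{14−2} = C_12.
C_12 = C(24,12)/13 = 2704156/13 = 208012.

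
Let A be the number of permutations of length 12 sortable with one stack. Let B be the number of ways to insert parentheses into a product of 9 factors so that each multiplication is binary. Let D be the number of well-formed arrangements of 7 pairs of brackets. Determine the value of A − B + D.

By Knuth's characterisation, the stack-sortable permutations of length 12 are the 231-avoiders, numbering C_12. So A = C_12 = 208012.
Ways to associate a product of 9 factors correspond to binary trees on 9 leaves, so the count is C_8. So B = C_8 = 1430.
With 7 pairs the number of balanced bracket strings is the Catalan number C_7. So D = C_7 = 429.
A − B + D = 208012 − 1430 + 429 = 207011.

207011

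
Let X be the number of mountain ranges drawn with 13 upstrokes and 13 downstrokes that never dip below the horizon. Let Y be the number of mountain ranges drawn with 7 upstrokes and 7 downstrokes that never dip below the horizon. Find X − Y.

Paths of 13 up- and 13 down-steps that never dip below the axis are Dyck paths; their count is C_13. So X = C_13 = 742900.
Paths of 7 up- and 7 down-steps that never dip below the axis are Dyck paths; their count is C_7. So Y = C_7 = 429.
X − Y = 742900 − 429 = 742471.

742471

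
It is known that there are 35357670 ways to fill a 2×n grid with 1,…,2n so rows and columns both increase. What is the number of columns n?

16

Standard Young tableaux of shape 2×n are counted by C_n; 35357670 = C_16.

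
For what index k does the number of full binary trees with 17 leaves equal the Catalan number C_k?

16

A full binary tree with L leaves has L−1 internal nodes and is counted by C_{L−1}; L = 17 gives C_16.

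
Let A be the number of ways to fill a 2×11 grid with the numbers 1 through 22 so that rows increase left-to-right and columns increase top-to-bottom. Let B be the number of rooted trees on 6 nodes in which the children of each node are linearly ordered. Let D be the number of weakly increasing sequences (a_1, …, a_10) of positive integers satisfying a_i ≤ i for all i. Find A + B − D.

42032

Standard Young tableaux of shape 2×n are counted by C_n; here n = 11. So A = C_11 = 58786.
Rooted ordered (plane) trees on m nodes have m−1 edges and are counted by C_{m−1}; m = 6 gives C_5. So B = C_5 = 42.
Such sub-staircase sequences of length n are counted by C_n; here n = 10. So D = C_10 = 16796.
A + B − D = 58786 + 42 − 16796 = 42032.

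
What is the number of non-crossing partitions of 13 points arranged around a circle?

Non-crossing partitions of an n-element set are counted by C_n; here n = 13.
C_13 = C(26,13)/14 = 10400600/14 = 742900.

742900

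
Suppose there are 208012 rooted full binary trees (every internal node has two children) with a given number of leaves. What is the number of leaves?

13

Full binary trees with L leaves are counted by C_{L−1}, and C_12 = 208012.
So the index is 12, and the number of leaves is 12 + 1 = 13.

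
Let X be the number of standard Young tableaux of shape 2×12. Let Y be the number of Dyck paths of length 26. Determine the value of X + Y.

Standard Young tableaux of shape 2×n are counted by C_n; here n = 12. So X = C_12 = 208012.
Paths of 13 up- and 13 down-steps that never dip below the axis are Dyck paths; their count is C_13. So Y = C_13 = 742900.
X + Y = 208012 + 742900 = 950912.

950912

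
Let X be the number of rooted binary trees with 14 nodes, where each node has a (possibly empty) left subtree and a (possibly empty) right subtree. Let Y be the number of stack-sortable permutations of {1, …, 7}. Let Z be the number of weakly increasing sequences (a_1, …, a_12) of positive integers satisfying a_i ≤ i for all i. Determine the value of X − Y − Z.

2465999

There are C_n binary search tree shapes on n keys; with n = 14 that is C_14. So X = C_14 = 2674440.
Stack-sortable permutations are exactly the 231-avoiding ones, counted by C_n; here n = 7. So Y = C_7 = 429.
Such sub-staircase sequences of length n are counted by C_n; here n = 12. So Z = C_12 = 208012.
X − Y − Z = 2674440 − 429 − 208012 = 2465999.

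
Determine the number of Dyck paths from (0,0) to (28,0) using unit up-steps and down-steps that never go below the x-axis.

Dyck paths of semilength n (length 2n) are counted by C_n; here n = 14.
C_14 = C(28,14)/15 = 40116600/15 = 2674440.

2674440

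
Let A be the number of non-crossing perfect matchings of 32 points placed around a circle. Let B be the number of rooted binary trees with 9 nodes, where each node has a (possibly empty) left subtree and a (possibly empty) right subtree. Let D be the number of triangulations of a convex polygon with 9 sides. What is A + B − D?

35362103

Non-crossing perfect matchings of 2n points on a circle are counted by C_n; with 32 points, n = 16. So A = C_16 = 35357670.
Rooted binary trees with 9 nodes (each child slot possibly empty) number C_9. So B = C_9 = 4862.
The number of triangulations of a 9-gon is the Catalan number C_7 (index = sides − 2). So D = C_7 = 429.
A + B − D = 35357670 + 4862 − 429 = 35362103.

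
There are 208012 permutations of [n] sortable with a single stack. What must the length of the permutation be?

Stack-sortable permutations of [n] are counted by C_n. Since C_12 = 208012, the index is 12.

12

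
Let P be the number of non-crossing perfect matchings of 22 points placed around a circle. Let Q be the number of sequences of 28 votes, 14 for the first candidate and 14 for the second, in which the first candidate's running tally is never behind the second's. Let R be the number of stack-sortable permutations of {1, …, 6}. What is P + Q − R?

2733094

Pairing 22 circle points by 11 non-crossing chords gives C_11 matchings. So P = C_11 = 58786.
Reading a vote for the leader as '(' and for the other as ')' turns such a sequence into a balanced string of 14 pairs, so the count is C_14. So Q = C_14 = 2674440.
By Knuth's characterisation, the stack-sortable permutations of length 6 are the 231-avoiders, numbering C_6. So R = C_6 = 132.
P + Q − R = 58786 + 2674440 − 132 = 2733094.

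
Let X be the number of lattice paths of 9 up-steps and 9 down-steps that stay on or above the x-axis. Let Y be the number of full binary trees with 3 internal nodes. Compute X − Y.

4857

A Dyck path with 9 up-steps and 9 down-steps has semilength 9, so there are C_9 of them. So X = C_9 = 4862.
The number of full binary trees on 3 internal nodes is the Catalan number C_3. So Y = C_3 = 5.
X − Y = 4862 − 5 = 4857.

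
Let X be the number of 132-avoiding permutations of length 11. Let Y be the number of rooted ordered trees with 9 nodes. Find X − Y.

57356

For any fixed pattern of length 3, the pattern-avoiding permutations of [11] number C_11. So X = C_11 = 58786.
Rooted ordered (plane) trees on m nodes have m−1 edges and are counted by C_{m−1}; m = 9 gives C_8. So Y = C_8 = 1430.
X − Y = 58786 − 1430 = 57356.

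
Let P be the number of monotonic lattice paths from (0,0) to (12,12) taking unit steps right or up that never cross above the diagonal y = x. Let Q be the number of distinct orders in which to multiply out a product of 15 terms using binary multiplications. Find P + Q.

Monotone paths in an n×n grid that stay weakly below the diagonal are counted by C_n; here n = 12. So P = C_12 = 208012.
Bracketing 15 factors into binary products is counted by C_{15−1} = C_14. So Q = C_14 = 2674440.
P + Q = 208012 + 2674440 = 2882452.

2882452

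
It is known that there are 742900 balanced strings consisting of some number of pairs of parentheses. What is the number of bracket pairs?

Balanced strings of n bracket-pairs are counted by C_n. The Catalan number equal to 742900 is C_13.

13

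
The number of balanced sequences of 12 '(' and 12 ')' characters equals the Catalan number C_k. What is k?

A balanced arrangement of 12 bracket pairs is a Dyck word of semilength 12, so the count is C_12.

12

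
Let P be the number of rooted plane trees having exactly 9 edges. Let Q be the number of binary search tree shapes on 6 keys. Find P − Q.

Rooted ordered trees with n edges are counted by C_n; here n = 9. So P = C_9 = 4862.
There are C_n binary search tree shapes on n keys; with n = 6 that is C_6. So Q = C_6 = 132.
P − Q = 4862 − 132 = 4730.

4730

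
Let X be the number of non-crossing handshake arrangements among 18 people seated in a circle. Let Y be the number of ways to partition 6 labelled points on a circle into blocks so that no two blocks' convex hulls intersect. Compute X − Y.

With 18 = 2·9 people, non-crossing handshake pairings are non-crossing perfect matchings on a circle, counted by C_9. So X = C_9 = 4862.
The non-crossing partitions of [6] form a lattice of size C_6. So Y = C_6 = 132.
X − Y = 4862 − 132 = 4730.

4730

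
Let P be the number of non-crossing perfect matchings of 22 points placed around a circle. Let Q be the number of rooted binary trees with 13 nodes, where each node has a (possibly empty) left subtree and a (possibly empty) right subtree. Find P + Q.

801686

Pairing 22 circle points by 11 non-crossing chords gives C_11 matchings. So P = C_11 = 58786.
Binary trees (left/right distinguished) on n nodes are counted by C_n; here n = 13. So Q = C_13 = 742900.
P + Q = 58786 + 742900 = 801686.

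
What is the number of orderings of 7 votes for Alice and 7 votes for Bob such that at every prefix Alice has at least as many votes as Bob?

429

Ballot sequences with n votes each where one side never trails are Dyck words, counted by C_n; here n = 7.
C_7 = C(14,7)/8 = 3432/8 = 429.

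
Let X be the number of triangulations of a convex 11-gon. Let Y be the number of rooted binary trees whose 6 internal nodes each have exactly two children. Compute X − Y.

4730

The number of triangulations of an 11-gon is the Catalan number C_9 (index = sides − 2). So X = C_9 = 4862.
The number of full binary trees on 6 internal nodes is the Catalan number C_6. So Y = C_6 = 132.
X − Y = 4862 − 132 = 4730.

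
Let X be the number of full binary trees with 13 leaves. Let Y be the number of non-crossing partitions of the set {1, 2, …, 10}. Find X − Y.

191216

Full binary trees with 13 leaves have 13−1 = 12 internal nodes, so there are C_12 of them. So X = C_12 = 208012.
The non-crossing partitions of [10] form a lattice of size C_10. So Y = C_10 = 16796.
X − Y = 208012 − 16796 = 191216.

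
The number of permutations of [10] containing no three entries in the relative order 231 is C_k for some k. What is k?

10

For any fixed pattern of length 3, the pattern-avoiding permutations of [10] number C_10.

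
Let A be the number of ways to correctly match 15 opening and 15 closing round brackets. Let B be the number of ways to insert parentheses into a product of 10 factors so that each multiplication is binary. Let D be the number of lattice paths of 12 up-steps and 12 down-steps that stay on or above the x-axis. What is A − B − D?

9481971

With 15 pairs the number of balanced bracket strings is the Catalan number C_15. So A = C_15 = 9694845.
Parenthesizations of m factors correspond to full binary trees with m leaves, counted by C_{m−1}; m = 10 gives C_9. So B = C_9 = 4862.
Paths of 12 up- and 12 down-steps that never dip below the axis are Dyck paths; their count is C_12. So D = C_12 = 208012.
A − B − D = 9694845 − 4862 − 208012 = 9481971.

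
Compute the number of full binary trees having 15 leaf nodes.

Full binary trees with 15 leaves have 15−1 = 14 internal nodes, so there are C_14 of them.
C_14 = C(28,14)/15 = 40116600/15 = 2674440.

2674440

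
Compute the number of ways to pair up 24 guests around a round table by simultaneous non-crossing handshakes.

208012

Non-crossing handshake pairings of 2n people are counted by C_n; 24 people gives n = 12.
C_12 = 208012.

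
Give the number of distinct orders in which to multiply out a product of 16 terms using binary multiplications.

Bracketing 16 factors into binary products is counted by C_{16−1} = C_15.
C_15 = C_14 · 2(2·14+1)/(14+2) = 2674440 · 58/16 = 9694845.

9694845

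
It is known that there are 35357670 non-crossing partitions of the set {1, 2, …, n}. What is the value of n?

16

Non-crossing partitions of [n] are counted by C_n. The Catalan number equal to 35357670 is C_16.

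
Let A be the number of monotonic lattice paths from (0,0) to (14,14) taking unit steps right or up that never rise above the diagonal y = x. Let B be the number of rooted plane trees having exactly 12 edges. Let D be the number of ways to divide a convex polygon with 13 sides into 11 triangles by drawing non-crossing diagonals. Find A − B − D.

Monotone paths in an n×n grid that stay weakly below the diagonal are counted by C_n; here n = 14. So A = C_14 = 2674440.
A rooted plane tree with 12 edges has 13 nodes, and the count is C_12. So B = C_12 = 208012.
A convex 13-gon is triangulated into 11 triangles, and the number of such triangulations is the Catalan number C_{13−2} = C_11. So D = C_11 = 58786.
A − B − D = 2674440 − 208012 − 58786 = 2407642.

2407642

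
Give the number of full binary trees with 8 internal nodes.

1430

The number of full binary trees on 8 internal nodes is the Catalan number C_8.
C_8 = C(16,8)/9 = 12870/9 = 1430.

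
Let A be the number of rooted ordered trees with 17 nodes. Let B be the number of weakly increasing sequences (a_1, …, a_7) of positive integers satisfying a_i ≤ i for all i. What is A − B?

A rooted plane tree on 17 nodes has 16 edges, and such trees are counted by C_16. So A = C_16 = 35357670.
Weakly increasing sequences with a_i ≤ i biject with Dyck paths of semilength 7, so there are C_7. So B = C_7 = 429.
A − B = 35357670 − 429 = 35357241.

35357241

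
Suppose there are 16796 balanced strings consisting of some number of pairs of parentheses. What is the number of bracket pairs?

Balanced strings of n bracket-pairs are counted by C_n, and C_10 = 16796.

10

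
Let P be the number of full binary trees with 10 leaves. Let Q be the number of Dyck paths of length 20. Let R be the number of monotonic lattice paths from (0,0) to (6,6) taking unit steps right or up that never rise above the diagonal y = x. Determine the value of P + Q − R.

Full binary trees with 10 leaves have 10−1 = 9 internal nodes, so there are C_9 of them. So P = C_9 = 4862.
Paths of 10 up- and 10 down-steps that never dip below the axis are Dyck paths; their count is C_10. So Q = C_10 = 16796.
Monotone paths in an n×n grid that stay weakly below the diagonal are counted by C_n; here n = 6. So R = C_6 = 132.
P + Q − R = 4862 + 16796 − 132 = 21526.

21526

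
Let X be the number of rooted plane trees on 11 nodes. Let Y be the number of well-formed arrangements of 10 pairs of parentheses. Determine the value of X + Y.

Rooted ordered (plane) trees on m nodes have m−1 edges and are counted by C_{m−1}; m = 11 gives C_10. So X = C_10 = 16796.
A balanced arrangement of 10 bracket pairs is a Dyck word of semilength 10, so the count is C_10. So Y = C_10 = 16796.
X + Y = 16796 + 16796 = 33592.

33592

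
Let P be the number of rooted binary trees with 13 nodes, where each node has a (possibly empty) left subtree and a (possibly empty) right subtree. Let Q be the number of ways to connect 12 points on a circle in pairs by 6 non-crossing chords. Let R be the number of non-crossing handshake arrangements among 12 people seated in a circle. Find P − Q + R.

There are C_n binary search tree shapes on n keys; with n = 13 that is C_13. So P = C_13 = 742900.
Pairing 12 circle points by 6 non-crossing chords gives C_6 matchings. So Q = C_6 = 132.
Non-crossing handshake pairings of 2n people are counted by C_n; 12 people gives n = 6. So R = C_6 = 132.
P − Q + R = 742900 − 132 + 132 = 742900.

742900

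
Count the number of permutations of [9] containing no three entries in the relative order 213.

4862

For any fixed pattern of length 3, the pattern-avoiding permutations of [9] number C_9.
C_9 = C(18,9)/10 = 48620/10 = 4862.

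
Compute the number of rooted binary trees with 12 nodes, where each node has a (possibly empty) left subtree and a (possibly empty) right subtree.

There are C_n binary search tree shapes on n keys; with n = 12 that is C_12.
C_12 = C(24,12)/13 = 2704156/13 = 208012.

208012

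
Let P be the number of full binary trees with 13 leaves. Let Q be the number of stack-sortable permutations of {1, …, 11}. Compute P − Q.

149226

A full binary tree with L leaves has L−1 internal nodes and is counted by C_{L−1}; L = 13 gives C_12. So P = C_12 = 208012.
By Knuth's characterisation, the stack-sortable permutations of length 11 are the 231-avoiders, numbering C_11. So Q = C_11 = 58786.
P − Q = 208012 − 58786 = 149226.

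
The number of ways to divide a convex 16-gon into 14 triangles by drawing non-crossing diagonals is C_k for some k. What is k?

14

A convex 16-gon is triangulated into 14 triangles, and the number of such triangulations is the Catalan number C_{16−2} = C_14.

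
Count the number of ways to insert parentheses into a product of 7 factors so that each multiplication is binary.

132

Ways to associate a product of 7 factors correspond to binary trees on 7 leaves, so the count is C_6.
C_6 = C(12,6)/7 = 924/7 = 132.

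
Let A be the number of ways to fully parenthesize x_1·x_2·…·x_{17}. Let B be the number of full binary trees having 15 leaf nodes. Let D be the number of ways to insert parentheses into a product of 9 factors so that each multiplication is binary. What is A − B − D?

Ways to associate a product of 17 factors correspond to binary trees on 17 leaves, so the count is C_16. So A = C_16 = 35357670.
Full binary trees with 15 leaves have 15−1 = 14 internal nodes, so there are C_14 of them. So B = C_14 = 2674440.
Ways to associate a product of 9 factors correspond to binary trees on 9 leaves, so the count is C_8. So D = C_8 = 1430.
A − B − D = 35357670 − 2674440 − 1430 = 32681800.

32681800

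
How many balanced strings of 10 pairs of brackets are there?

A balanced arrangement of 10 bracket pairs is a Dyck word of semilength 10, so the count is C_10.
C_10 = C(20,10)/11 = 184756/11 = 16796.

16796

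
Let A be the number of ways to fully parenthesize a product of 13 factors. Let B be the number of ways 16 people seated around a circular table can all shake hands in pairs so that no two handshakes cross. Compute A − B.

206582

Parenthesizations of m factors correspond to full binary trees with m leaves, counted by C_{m−1}; m = 13 gives C_12. So A = C_12 = 208012.
Non-crossing handshake pairings of 2n people are counted by C_n; 16 people gives n = 8. So B = C_8 = 1430.
A − B = 208012 − 1430 = 206582.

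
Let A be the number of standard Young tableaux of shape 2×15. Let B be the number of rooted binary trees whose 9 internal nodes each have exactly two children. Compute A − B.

9689983

Standard Young tableaux of shape 2×n are counted by C_n; here n = 15. So A = C_15 = 9694845.
The number of full binary trees on 9 internal nodes is the Catalan number C_9. So B = C_9 = 4862.
A − B = 9694845 − 4862 = 9689983.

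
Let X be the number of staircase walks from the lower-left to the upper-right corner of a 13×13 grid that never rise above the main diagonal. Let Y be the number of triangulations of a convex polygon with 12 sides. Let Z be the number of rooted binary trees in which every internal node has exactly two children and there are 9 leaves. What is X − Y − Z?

Sub-diagonal monotone paths from (0,0) to (13,13) biject with Dyck paths of semilength 13, giving C_13. So X = C_13 = 742900.
The number of triangulations of a 12-gon is the Catalan number C_10 (index = sides − 2). So Y = C_10 = 16796.
Full binary trees with 9 leaves have 9−1 = 8 internal nodes, so there are C_8 of them. So Z = C_8 = 1430.
X − Y − Z = 742900 − 16796 − 1430 = 724674.

724674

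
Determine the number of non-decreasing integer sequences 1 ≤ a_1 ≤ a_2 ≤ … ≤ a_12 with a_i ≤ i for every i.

Weakly increasing sequences with a_i ≤ i biject with Dyck paths of semilength 12, so there are C_12.
C_12 = C(24,12)/13 = 2704156/13 = 208012.

208012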